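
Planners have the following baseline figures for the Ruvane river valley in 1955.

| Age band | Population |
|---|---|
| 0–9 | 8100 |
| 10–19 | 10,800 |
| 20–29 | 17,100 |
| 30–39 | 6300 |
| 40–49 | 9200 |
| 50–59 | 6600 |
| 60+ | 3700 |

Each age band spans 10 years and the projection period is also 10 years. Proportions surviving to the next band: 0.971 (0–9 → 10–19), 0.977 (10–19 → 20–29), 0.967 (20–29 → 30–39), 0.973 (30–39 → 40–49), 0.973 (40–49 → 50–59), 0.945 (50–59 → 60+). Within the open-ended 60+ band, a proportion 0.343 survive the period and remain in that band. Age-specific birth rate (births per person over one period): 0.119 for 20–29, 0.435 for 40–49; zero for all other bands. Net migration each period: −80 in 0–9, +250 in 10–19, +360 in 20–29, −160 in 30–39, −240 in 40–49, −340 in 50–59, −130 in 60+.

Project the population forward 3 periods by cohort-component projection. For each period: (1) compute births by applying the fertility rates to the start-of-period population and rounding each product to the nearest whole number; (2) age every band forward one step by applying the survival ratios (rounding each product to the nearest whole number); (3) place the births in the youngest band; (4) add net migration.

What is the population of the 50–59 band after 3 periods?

14930

Numbering the bands 1..7 from youngest to oldest:
Period 1.
Births: 17100 × 0.119 = 2035, 9200 × 0.435 = 4002 — total 6037
Band 2: 8100 × 0.971 = 7865
Band 3: 10800 × 0.977 = 10552
Band 4: 17100 × 0.967 = 16536
Band 5: 6300 × 0.973 = 6130
Band 6: 9200 × 0.973 = 8952
Band 7: 6600 × 0.945 + 3700 × 0.343 = 6237 + 1269 = 7506
Net migration: Band 1 − 80 → 5957; Band 2 + 250 → 8115; Band 3 + 360 → 10912; Band 4 − 160 → 16376; Band 5 − 240 → 5890; Band 6 − 340 → 8612; Band 7 − 130 → 7376
→ [5957, 8115, 10912, 16376, 5890, 8612, 7376]
Period 2.
Births: 10912 × 0.119 = 1299, 5890 × 0.435 = 2562 — total 3861
Band 2: 5957 × 0.971 = 5784
Band 3: 8115 × 0.977 = 7928
Band 4: 10912 × 0.967 = 10552
Band 5: 16376 × 0.973 = 15934
Band 6: 5890 × 0.973 = 5731
Band 7: 8612 × 0.945 + 7376 × 0.343 = 8138 + 2530 = 10668
Net migration: Band 1 − 80 → 3781; Band 2 + 250 → 6034; Band 3 + 360 → 8288; Band 4 − 160 → 10392; Band 5 − 240 → 15694; Band 6 − 340 → 5391; Band 7 − 130 → 10538
→ [3781, 6034, 8288, 10392, 15694, 5391, 10538]
Period 3.
Births: 8288 × 0.119 = 986, 15694 × 0.435 = 6827 — total 7813
Band 2: 3781 × 0.971 = 3671
Band 3: 6034 × 0.977 = 5895
Band 4: 8288 × 0.967 = 8014
Band 5: 10392 × 0.973 = 10111
Band 6: 15694 × 0.973 = 15270
Band 7: 5391 × 0.945 + 10538 × 0.343 = 5094 + 3615 = 8709
Net migration: Band 1 − 80 → 7733; Band 2 + 250 → 3921; Band 3 + 360 → 6255; Band 4 − 160 → 7854; Band 5 − 240 → 9871; Band 6 − 340 → 14930; Band 7 − 130 → 8579
→ [7733, 3921, 6255, 7854, 9871, 14930, 8579]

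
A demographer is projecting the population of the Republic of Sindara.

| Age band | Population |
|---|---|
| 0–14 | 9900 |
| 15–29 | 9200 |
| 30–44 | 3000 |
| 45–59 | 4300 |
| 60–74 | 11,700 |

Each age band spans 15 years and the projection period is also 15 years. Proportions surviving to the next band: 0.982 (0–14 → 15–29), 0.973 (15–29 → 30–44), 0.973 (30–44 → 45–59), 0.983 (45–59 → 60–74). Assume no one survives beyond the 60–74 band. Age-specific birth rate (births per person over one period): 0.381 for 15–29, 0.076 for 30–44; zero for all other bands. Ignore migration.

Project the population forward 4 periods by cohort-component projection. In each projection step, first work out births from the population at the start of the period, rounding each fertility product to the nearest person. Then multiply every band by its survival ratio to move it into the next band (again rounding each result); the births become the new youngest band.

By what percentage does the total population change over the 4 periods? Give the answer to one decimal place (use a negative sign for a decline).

-45.7

Period 1:
Births: 9200 × 0.381 = 3505, 3000 × 0.076 = 228 → 3733
15–29: 9900 × 0.982 = 9722
30–44: 9200 × 0.973 = 8952
45–59: 3000 × 0.973 = 2919
60–74: 4300 × 0.983 = 4227
End of period: [3733, 9722, 8952, 2919, 4227]
Period 2:
Births: 9722 × 0.381 = 3704, 8952 × 0.076 = 680 → 4384
15–29: 3733 × 0.982 = 3666
30–44: 9722 × 0.973 = 9460
45–59: 8952 × 0.973 = 8710
60–74: 2919 × 0.983 = 2869
End of period: [4384, 3666, 9460, 8710, 2869]
Period 3:
Births: 3666 × 0.381 = 1397, 9460 × 0.076 = 719 → 2116
15–29: 4384 × 0.982 = 4305
30–44: 3666 × 0.973 = 3567
45–59: 9460 × 0.973 = 9205
60–74: 8710 × 0.983 = 8562
End of period: [2116, 4305, 3567, 9205, 8562]
Period 4:
Births: 4305 × 0.381 = 1640, 3567 × 0.076 = 271 → 1911
15–29: 2116 × 0.982 = 2078
30–44: 4305 × 0.973 = 4189
45–59: 3567 × 0.973 = 3471
60–74: 9205 × 0.983 = 9049
End of period: [1911, 2078, 4189, 3471, 9049]
Total: 38100 → 20698; change = -17402; percentage change = -45.7%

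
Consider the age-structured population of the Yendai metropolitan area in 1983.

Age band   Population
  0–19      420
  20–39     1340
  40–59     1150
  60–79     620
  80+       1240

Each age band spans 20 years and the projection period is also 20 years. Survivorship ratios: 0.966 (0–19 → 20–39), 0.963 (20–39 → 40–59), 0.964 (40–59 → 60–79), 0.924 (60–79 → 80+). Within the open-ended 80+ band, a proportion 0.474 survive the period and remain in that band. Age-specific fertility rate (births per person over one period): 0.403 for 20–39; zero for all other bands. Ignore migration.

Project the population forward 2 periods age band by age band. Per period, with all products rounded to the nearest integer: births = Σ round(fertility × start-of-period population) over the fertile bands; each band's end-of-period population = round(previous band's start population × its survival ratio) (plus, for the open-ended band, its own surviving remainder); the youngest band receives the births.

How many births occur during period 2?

164

Period 1:
Births: 1340 × 0.403 = 540
20–39: 420 × 0.966 = 406
40–59: 1340 × 0.963 = 1290
60–79: 1150 × 0.964 = 1109
80+: 620 × 0.924 + 1240 × 0.474 = 573 + 588 = 1161
Population now: 0–19=540, 20–39=406, 40–59=1290, 60–79=1109, 80+=1161
Period 2:
Births: 406 × 0.403 = 164
20–39: 540 × 0.966 = 522
40–59: 406 × 0.963 = 391
60–79: 1290 × 0.964 = 1244
80+: 1109 × 0.924 + 1161 × 0.474 = 1025 + 550 = 1575
Population now: 0–19=164, 20–39=522, 40–59=391, 60–79=1244, 80+=1575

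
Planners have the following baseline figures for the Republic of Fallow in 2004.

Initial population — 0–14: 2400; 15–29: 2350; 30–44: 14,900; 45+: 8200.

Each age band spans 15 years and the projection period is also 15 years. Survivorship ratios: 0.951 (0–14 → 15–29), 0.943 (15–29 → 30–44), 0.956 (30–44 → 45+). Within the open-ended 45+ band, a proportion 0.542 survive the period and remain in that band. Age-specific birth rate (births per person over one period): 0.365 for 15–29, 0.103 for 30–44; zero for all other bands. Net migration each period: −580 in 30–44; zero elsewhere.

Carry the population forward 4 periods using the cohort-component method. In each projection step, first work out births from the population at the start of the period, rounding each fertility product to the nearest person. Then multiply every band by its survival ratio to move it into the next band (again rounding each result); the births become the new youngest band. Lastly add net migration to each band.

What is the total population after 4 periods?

7519

— Period 1 —
Births: 2350 × 0.365 = 858, 14900 × 0.103 = 1535 — total 2393
15–29: 2400 × 0.951 = 2282
30–44: 2350 × 0.943 = 2216
45+: 14900 × 0.956 + 8200 × 0.542 = 14244 + 4444 = 18688
Net migration: 30–44 − 580 → 1636
End of period: [2393, 2282, 1636, 18688]
— Period 2 —
Births: 2282 × 0.365 = 833, 1636 × 0.103 = 169 — total 1002
15–29: 2393 × 0.951 = 2276
30–44: 2282 × 0.943 = 2152
45+: 1636 × 0.956 + 18688 × 0.542 = 1564 + 10129 = 11693
Net migration: 30–44 − 580 → 1572
End of period: [1002, 2276, 1572, 11693]
— Period 3 —
Births: 2276 × 0.365 = 831, 1572 × 0.103 = 162 — total 993
15–29: 1002 × 0.951 = 953
30–44: 2276 × 0.943 = 2146
45+: 1572 × 0.956 + 11693 × 0.542 = 1503 + 6338 = 7841
Net migration: 30–44 − 580 → 1566
End of period: [993, 953, 1566, 7841]
— Period 4 —
Births: 953 × 0.365 = 348, 1566 × 0.103 = 161 — total 509
15–29: 993 × 0.951 = 944
30–44: 953 × 0.943 = 899
45+: 1566 × 0.956 + 7841 × 0.542 = 1497 + 4250 = 5747
Net migration: 30–44 − 580 → 319
End of period: [509, 944, 319, 5747]
Total after period 4: 509 + 944 + 319 + 5747 = 7519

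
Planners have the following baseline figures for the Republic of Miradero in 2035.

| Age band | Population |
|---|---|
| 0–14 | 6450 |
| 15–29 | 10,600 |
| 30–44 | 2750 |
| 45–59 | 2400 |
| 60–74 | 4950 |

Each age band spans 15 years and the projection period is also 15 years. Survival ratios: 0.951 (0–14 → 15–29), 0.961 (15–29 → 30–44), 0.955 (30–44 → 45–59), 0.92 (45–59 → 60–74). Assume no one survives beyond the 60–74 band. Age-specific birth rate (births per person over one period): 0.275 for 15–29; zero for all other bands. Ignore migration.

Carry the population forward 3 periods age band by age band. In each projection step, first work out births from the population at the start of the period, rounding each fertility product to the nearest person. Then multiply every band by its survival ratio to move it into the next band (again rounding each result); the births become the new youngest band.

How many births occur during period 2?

Period 1.
Births: 10600 * 0.275 = 2915
15–29: 6450 * 0.951 = 6134
30–44: 10600 * 0.961 = 10187
45–59: 2750 * 0.955 = 2626
60–74: 2400 * 0.92 = 2208
End of period: [2915, 6134, 10187, 2626, 2208]
Period 2.
Births: 6134 * 0.275 = 1687
15–29: 2915 * 0.951 = 2772
30–44: 6134 * 0.961 = 5895
45–59: 10187 * 0.955 = 9729
60–74: 2626 * 0.92 = 2416
End of period: [1687, 2772, 5895, 9729, 2416]

1687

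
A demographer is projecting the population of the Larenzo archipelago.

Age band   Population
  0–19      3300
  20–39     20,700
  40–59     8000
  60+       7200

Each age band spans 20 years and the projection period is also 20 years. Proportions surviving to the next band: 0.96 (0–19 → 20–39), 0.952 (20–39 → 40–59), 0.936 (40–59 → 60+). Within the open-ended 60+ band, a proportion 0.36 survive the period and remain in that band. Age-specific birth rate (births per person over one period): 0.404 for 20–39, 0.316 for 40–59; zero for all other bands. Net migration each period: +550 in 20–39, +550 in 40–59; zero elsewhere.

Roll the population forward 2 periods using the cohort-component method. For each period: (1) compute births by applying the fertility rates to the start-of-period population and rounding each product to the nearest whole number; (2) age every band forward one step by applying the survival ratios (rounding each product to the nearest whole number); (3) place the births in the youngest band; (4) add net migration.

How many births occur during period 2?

[period 1]
Births: 20700 * 0.404 = 8363 ; 8000 * 0.316 = 2528 ⇒ total 10891
20–39: 3300 * 0.96 = 3168
40–59: 20700 * 0.952 = 19706
60+: 8000 * 0.936 + 7200 * 0.36 = 7488 + 2592 = 10080
Net migration: 20–39 + 550 → 3718; 40–59 + 550 → 20256
Giving 10891 / 3718 / 20256 / 10080.
[period 2]
Births: 3718 * 0.404 = 1502 ; 20256 * 0.316 = 6401 ⇒ total 7903
20–39: 10891 * 0.96 = 10455
40–59: 3718 * 0.952 = 3540
60+: 20256 * 0.936 + 10080 * 0.36 = 18960 + 3629 = 22589
Net migration: 20–39 + 550 → 11005; 40–59 + 550 → 4090
Giving 7903 / 11005 / 4090 / 22589.

7903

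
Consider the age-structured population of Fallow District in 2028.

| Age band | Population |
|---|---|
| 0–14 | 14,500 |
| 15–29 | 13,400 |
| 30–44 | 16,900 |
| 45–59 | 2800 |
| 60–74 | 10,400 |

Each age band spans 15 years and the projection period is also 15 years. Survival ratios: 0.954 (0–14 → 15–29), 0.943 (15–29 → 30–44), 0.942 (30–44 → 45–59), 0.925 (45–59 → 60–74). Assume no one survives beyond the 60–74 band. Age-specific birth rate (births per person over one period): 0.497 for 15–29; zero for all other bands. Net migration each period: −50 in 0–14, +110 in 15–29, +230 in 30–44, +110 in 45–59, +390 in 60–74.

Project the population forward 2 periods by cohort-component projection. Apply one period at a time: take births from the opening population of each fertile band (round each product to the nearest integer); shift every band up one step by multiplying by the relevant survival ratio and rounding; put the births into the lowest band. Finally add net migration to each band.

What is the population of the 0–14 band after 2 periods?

Period 1.
Births: 13400 * 0.497 = 6660
15–29: 14500 * 0.954 = 13833
30–44: 13400 * 0.943 = 12636
45–59: 16900 * 0.942 = 15920
60–74: 2800 * 0.925 = 2590
Net migration: 0–14 − 50 → 6610; 15–29 + 110 → 13943; 30–44 + 230 → 12866; 45–59 + 110 → 16030; 60–74 + 390 → 2980
End of period: [6610, 13943, 12866, 16030, 2980]
Period 2.
Births: 13943 * 0.497 = 6930
15–29: 6610 * 0.954 = 6306
30–44: 13943 * 0.943 = 13148
45–59: 12866 * 0.942 = 12120
60–74: 16030 * 0.925 = 14828
Net migration: 0–14 − 50 → 6880; 15–29 + 110 → 6416; 30–44 + 230 → 13378; 45–59 + 110 → 12230; 60–74 + 390 → 15218
End of period: [6880, 6416, 13378, 12230, 15218]

6880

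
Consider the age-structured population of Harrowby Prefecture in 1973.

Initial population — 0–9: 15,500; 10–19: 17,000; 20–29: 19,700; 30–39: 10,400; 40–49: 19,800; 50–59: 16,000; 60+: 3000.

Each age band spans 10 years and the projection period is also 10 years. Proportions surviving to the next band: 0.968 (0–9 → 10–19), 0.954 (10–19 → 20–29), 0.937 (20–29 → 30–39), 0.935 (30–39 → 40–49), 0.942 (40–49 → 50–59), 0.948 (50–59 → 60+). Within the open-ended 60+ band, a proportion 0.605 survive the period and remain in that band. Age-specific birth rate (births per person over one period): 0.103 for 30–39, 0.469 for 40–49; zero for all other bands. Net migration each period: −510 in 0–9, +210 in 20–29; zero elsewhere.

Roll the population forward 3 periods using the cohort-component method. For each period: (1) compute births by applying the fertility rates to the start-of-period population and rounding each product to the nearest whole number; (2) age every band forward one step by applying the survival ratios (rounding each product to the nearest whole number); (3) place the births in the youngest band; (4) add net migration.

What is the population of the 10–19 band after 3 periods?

5762

After projecting period 1:
Births: 10400 × 0.103 = 1071 ; 19800 × 0.469 = 9286 → total 10357
10–19: 15500 × 0.968 = 15004
20–29: 17000 × 0.954 = 16218
30–39: 19700 × 0.937 = 18459
40–49: 10400 × 0.935 = 9724
50–59: 19800 × 0.942 = 18652
60+: 16000 × 0.948 + 3000 × 0.605 = 15168 + 1815 = 16983
Net migration: 0–9 − 510 → 9847; 20–29 + 210 → 16428
Population now: 0–9=9847, 10–19=15004, 20–29=16428, 30–39=18459, 40–49=9724, 50–59=18652, 60+=16983
After projecting period 2:
Births: 18459 × 0.103 = 1901 ; 9724 × 0.469 = 4561 → total 6462
10–19: 9847 × 0.968 = 9532
20–29: 15004 × 0.954 = 14314
30–39: 16428 × 0.937 = 15393
40–49: 18459 × 0.935 = 17259
50–59: 9724 × 0.942 = 9160
60+: 18652 × 0.948 + 16983 × 0.605 = 17682 + 10275 = 27957
Net migration: 0–9 − 510 → 5952; 20–29 + 210 → 14524
Population now: 0–9=5952, 10–19=9532, 20–29=14524, 30–39=15393, 40–49=17259, 50–59=9160, 60+=27957
After projecting period 3:
Births: 15393 × 0.103 = 1585 ; 17259 × 0.469 = 8094 → total 9679
10–19: 5952 × 0.968 = 5762
20–29: 9532 × 0.954 = 9094
30–39: 14524 × 0.937 = 13609
40–49: 15393 × 0.935 = 14392
50–59: 17259 × 0.942 = 16258
60+: 9160 × 0.948 + 27957 × 0.605 = 8684 + 16914 = 25598
Net migration: 0–9 − 510 → 9169; 20–29 + 210 → 9304
Population now: 0–9=9169, 10–19=5762, 20–29=9304, 30–39=13609, 40–49=14392, 50–59=16258, 60+=25598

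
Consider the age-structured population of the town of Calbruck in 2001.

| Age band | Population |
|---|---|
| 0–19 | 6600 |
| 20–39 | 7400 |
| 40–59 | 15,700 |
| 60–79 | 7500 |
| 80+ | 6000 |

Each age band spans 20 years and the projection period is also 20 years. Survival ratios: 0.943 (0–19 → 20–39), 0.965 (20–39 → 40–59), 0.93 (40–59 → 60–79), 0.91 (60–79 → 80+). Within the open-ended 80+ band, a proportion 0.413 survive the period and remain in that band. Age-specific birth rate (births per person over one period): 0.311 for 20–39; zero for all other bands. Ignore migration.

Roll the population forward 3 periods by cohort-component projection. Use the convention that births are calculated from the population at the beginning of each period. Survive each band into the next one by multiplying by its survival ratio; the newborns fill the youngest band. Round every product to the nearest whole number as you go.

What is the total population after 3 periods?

Call the bands 1 to 5, youngest first.
Period 1:
Births: 7400 * 0.311 = 2301
Band 2: 6600 * 0.943 = 6224
Band 3: 7400 * 0.965 = 7141
Band 4: 15700 * 0.93 = 14601
Band 5: 7500 * 0.91 + 6000 * 0.413 = 6825 + 2478 = 9303
Giving 2301 / 6224 / 7141 / 14601 / 9303.
Period 2:
Births: 6224 * 0.311 = 1936
Band 2: 2301 * 0.943 = 2170
Band 3: 6224 * 0.965 = 6006
Band 4: 7141 * 0.93 = 6641
Band 5: 14601 * 0.91 + 9303 * 0.413 = 13287 + 3842 = 17129
Giving 1936 / 2170 / 6006 / 6641 / 17129.
Period 3:
Births: 2170 * 0.311 = 675
Band 2: 1936 * 0.943 = 1826
Band 3: 2170 * 0.965 = 2094
Band 4: 6006 * 0.93 = 5586
Band 5: 6641 * 0.91 + 17129 * 0.413 = 6043 + 7074 = 13117
Giving 675 / 1826 / 2094 / 5586 / 13117.
Total after period 3: 675 + 1826 + 2094 + 5586 + 13117 = 23298

23298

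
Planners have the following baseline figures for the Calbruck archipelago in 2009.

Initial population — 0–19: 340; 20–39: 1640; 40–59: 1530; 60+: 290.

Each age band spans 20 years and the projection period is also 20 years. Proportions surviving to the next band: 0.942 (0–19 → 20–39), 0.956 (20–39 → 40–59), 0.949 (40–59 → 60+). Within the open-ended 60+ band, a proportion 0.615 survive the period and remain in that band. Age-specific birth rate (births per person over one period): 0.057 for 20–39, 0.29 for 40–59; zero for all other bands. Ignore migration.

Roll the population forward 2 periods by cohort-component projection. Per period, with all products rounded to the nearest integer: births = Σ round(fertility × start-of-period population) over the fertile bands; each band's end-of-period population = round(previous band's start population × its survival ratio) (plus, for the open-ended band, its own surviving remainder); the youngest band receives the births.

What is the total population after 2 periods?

After projecting period 1:
Births: 1640 * 0.057 = 93 ; 1530 * 0.29 = 444 → 537
20–39: 340 * 0.942 = 320
40–59: 1640 * 0.956 = 1568
60+: 1530 * 0.949 + 290 * 0.615 = 1452 + 178 = 1630
End of period: [537, 320, 1568, 1630]
After projecting period 2:
Births: 320 * 0.057 = 18 ; 1568 * 0.29 = 455 → 473
20–39: 537 * 0.942 = 506
40–59: 320 * 0.956 = 306
60+: 1568 * 0.949 + 1630 * 0.615 = 1488 + 1002 = 2490
End of period: [473, 506, 306, 2490]
Total after period 2: 473 + 506 + 306 + 2490 = 3775

3775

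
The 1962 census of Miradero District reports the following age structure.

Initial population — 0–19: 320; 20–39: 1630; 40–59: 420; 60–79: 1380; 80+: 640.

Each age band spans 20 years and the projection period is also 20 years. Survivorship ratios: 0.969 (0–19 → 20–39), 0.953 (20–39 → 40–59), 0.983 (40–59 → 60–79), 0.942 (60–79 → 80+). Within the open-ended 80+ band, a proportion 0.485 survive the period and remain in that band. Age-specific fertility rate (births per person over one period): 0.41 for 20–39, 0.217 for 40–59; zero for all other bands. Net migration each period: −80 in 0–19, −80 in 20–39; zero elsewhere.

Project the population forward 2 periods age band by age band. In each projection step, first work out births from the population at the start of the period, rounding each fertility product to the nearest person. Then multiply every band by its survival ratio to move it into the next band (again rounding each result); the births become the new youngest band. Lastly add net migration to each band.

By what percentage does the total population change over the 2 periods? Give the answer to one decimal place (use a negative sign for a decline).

Call the bands 1 to 5, youngest first.
Period 1:
Births: 1630 × 0.41 = 668  |  420 × 0.217 = 91 ⇒ total 759
Band 2: 320 × 0.969 = 310
Band 3: 1630 × 0.953 = 1553
Band 4: 420 × 0.983 = 413
Band 5: 1380 × 0.942 + 640 × 0.485 = 1300 + 310 = 1610
Net migration: Band 1 − 80 → 679; Band 2 − 80 → 230
→ [679, 230, 1553, 413, 1610]
Period 2:
Births: 230 × 0.41 = 94  |  1553 × 0.217 = 337 ⇒ total 431
Band 2: 679 × 0.969 = 658
Band 3: 230 × 0.953 = 219
Band 4: 1553 × 0.983 = 1527
Band 5: 413 × 0.942 + 1610 × 0.485 = 389 + 781 = 1170
Net migration: Band 1 − 80 → 351; Band 2 − 80 → 578
→ [351, 578, 219, 1527, 1170]
Total: 4390 → 3845; change = -545; percentage change = -12.4%

-12.4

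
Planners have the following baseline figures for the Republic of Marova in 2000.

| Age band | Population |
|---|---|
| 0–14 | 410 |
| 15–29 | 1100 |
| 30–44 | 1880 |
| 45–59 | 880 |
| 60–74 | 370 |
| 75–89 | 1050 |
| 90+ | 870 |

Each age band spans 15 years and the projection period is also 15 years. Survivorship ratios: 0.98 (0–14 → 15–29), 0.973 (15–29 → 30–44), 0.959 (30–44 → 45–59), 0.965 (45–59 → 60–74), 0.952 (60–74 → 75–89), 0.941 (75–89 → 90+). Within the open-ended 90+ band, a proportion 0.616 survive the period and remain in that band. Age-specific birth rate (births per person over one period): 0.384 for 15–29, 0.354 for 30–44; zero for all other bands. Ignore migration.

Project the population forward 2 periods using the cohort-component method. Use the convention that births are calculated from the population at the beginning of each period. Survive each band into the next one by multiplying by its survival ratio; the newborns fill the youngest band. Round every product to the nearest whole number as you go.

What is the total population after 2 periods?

6834

After projecting period 1:
Births: 1100 * 0.384 = 422, 1880 * 0.354 = 666 — total 1088
15–29: 410 * 0.98 = 402
30–44: 1100 * 0.973 = 1070
45–59: 1880 * 0.959 = 1803
60–74: 880 * 0.965 = 849
75–89: 370 * 0.952 = 352
90+: 1050 * 0.941 + 870 * 0.616 = 988 + 536 = 1524
→ [1088, 402, 1070, 1803, 849, 352, 1524]
After projecting period 2:
Births: 402 * 0.384 = 154, 1070 * 0.354 = 379 — total 533
15–29: 1088 * 0.98 = 1066
30–44: 402 * 0.973 = 391
45–59: 1070 * 0.959 = 1026
60–74: 1803 * 0.965 = 1740
75–89: 849 * 0.952 = 808
90+: 352 * 0.941 + 1524 * 0.616 = 331 + 939 = 1270
→ [533, 1066, 391, 1026, 1740, 808, 1270]
Total after period 2: 533 + 1066 + 391 + 1026 + 1740 + 808 + 1270 = 6834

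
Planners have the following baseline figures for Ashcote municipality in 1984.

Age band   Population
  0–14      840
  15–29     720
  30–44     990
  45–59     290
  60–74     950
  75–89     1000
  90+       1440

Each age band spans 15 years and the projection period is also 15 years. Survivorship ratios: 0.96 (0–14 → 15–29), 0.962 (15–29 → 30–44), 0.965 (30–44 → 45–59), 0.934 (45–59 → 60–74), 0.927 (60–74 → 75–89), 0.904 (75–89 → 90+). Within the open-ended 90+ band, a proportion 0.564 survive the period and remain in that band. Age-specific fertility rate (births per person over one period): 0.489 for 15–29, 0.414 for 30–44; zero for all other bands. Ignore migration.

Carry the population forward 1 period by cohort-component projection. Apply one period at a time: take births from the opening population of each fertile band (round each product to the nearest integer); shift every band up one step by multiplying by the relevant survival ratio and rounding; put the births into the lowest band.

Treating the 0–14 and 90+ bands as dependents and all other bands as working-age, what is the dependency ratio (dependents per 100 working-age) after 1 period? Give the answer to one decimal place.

68.7

Call the bands 1 to 7, youngest first.
— Period 1 —
Births: 720 * 0.489 = 352, 990 * 0.414 = 410 — total 762
Band 2: 840 * 0.96 = 806
Band 3: 720 * 0.962 = 693
Band 4: 990 * 0.965 = 955
Band 5: 290 * 0.934 = 271
Band 6: 950 * 0.927 = 881
Band 7: 1000 * 0.904 + 1440 * 0.564 = 904 + 812 = 1716
Giving 762 / 806 / 693 / 955 / 271 / 881 / 1716.
Dependents (band 0–14 + band 90+) = 762 + 1716 = 2478; working-age = 3606; ratio = 2478/3606 × 100 = 68.7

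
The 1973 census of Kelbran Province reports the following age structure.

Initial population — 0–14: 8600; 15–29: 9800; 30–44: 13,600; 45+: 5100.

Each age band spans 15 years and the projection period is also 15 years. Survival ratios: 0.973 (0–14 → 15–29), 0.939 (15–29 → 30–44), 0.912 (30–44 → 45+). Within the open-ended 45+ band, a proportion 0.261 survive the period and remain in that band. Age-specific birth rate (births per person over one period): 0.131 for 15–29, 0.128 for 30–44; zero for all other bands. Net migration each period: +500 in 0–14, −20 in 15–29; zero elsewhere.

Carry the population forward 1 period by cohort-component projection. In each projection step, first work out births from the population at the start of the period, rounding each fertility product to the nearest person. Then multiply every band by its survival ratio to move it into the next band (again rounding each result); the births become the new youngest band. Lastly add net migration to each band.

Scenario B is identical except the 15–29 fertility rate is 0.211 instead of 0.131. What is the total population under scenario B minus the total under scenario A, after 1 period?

784

— Period 1 —
Births: 9800 × 0.131 = 1284  |  13600 × 0.128 = 1741 — total 3025
15–29: 8600 × 0.973 = 8368
30–44: 9800 × 0.939 = 9202
45+: 13600 × 0.912 + 5100 × 0.261 = 12403 + 1331 = 13734
Net migration: 0–14 + 500 → 3525; 15–29 − 20 → 8348
Giving 3525 / 8348 / 9202 / 13734.
Scenario A total after 1 period: 34809
Scenario B projection —
— Period 1 —
Births: 9800 × 0.211 = 2068  |  13600 × 0.128 = 1741 — total 3809
15–29: 8600 × 0.973 = 8368
30–44: 9800 × 0.939 = 9202
45+: 13600 × 0.912 + 5100 × 0.261 = 12403 + 1331 = 13734
Net migration: 0–14 + 500 → 4309; 15–29 − 20 → 8348
Giving 4309 / 8348 / 9202 / 13734.
Scenario B total after 1 period: 35593
Difference B − A = 35593 − 34809 = 784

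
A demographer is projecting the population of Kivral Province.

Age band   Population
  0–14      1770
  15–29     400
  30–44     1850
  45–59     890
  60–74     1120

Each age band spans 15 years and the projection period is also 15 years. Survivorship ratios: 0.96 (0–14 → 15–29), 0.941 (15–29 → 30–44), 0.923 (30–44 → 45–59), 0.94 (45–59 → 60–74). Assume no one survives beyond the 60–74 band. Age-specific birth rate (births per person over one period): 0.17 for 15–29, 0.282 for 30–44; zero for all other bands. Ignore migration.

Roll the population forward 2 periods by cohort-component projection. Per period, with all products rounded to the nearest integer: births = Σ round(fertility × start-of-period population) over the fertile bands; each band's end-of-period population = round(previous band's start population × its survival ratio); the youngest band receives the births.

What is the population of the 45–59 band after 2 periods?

Let group 1 be 0–14 through group 5 = 60–74.
[period 1]
Births: 400 × 0.17 = 68 ; 1850 × 0.282 = 522 → total 590
Group 2: 1770 × 0.96 = 1699
Group 3: 400 × 0.941 = 376
Group 4: 1850 × 0.923 = 1708
Group 5: 890 × 0.94 = 837
→ [590, 1699, 376, 1708, 837]
[period 2]
Births: 1699 × 0.17 = 289 ; 376 × 0.282 = 106 → total 395
Group 2: 590 × 0.96 = 566
Group 3: 1699 × 0.941 = 1599
Group 4: 376 × 0.923 = 347
Group 5: 1708 × 0.94 = 1606
→ [395, 566, 1599, 347, 1606]

347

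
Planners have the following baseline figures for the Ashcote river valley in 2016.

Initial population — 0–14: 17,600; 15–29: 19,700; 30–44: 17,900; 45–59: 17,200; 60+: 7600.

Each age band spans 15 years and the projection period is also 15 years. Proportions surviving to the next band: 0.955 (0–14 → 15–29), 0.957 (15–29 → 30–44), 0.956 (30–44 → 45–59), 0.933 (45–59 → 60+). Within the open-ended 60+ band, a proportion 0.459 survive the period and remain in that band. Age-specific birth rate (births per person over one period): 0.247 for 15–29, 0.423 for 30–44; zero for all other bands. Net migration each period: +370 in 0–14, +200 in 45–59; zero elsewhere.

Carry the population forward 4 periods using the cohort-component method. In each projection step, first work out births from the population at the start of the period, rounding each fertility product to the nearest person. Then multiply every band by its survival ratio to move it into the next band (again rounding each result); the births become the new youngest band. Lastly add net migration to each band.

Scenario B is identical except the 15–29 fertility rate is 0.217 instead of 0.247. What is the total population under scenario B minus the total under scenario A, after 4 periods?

Numbering the bands 1..5 from youngest to oldest:
Period 1.
Births: 19700 × 0.247 = 4866  |  17900 × 0.423 = 7572 — total 12438
Band 2: 17600 × 0.955 = 16808
Band 3: 19700 × 0.957 = 18853
Band 4: 17900 × 0.956 = 17112
Band 5: 17200 × 0.933 + 7600 × 0.459 = 16048 + 3488 = 19536
Net migration: Band 1 + 370 → 12808; Band 4 + 200 → 17312
Giving 12808 / 16808 / 18853 / 17312 / 19536.
Period 2.
Births: 16808 × 0.247 = 4152  |  18853 × 0.423 = 7975 — total 12127
Band 2: 12808 × 0.955 = 12232
Band 3: 16808 × 0.957 = 16085
Band 4: 18853 × 0.956 = 18023
Band 5: 17312 × 0.933 + 19536 × 0.459 = 16152 + 8967 = 25119
Net migration: Band 1 + 370 → 12497; Band 4 + 200 → 18223
Giving 12497 / 12232 / 16085 / 18223 / 25119.
Period 3.
Births: 12232 × 0.247 = 3021  |  16085 × 0.423 = 6804 — total 9825
Band 2: 12497 × 0.955 = 11935
Band 3: 12232 × 0.957 = 11706
Band 4: 16085 × 0.956 = 15377
Band 5: 18223 × 0.933 + 25119 × 0.459 = 17002 + 11530 = 28532
Net migration: Band 1 + 370 → 10195; Band 4 + 200 → 15577
Giving 10195 / 11935 / 11706 / 15577 / 28532.
Period 4.
Births: 11935 × 0.247 = 2948  |  11706 × 0.423 = 4952 — total 7900
Band 2: 10195 × 0.955 = 9736
Band 3: 11935 × 0.957 = 11422
Band 4: 11706 × 0.956 = 11191
Band 5: 15577 × 0.933 + 28532 × 0.459 = 14533 + 13096 = 27629
Net migration: Band 1 + 370 → 8270; Band 4 + 200 → 11391
Giving 8270 / 9736 / 11422 / 11391 / 27629.
Scenario A total after 4 periods: 68448
Scenario B projection —
Period 1.
Births: 19700 × 0.217 = 4275  |  17900 × 0.423 = 7572 — total 11847
Band 2: 17600 × 0.955 = 16808
Band 3: 19700 × 0.957 = 18853
Band 4: 17900 × 0.956 = 17112
Band 5: 17200 × 0.933 + 7600 × 0.459 = 16048 + 3488 = 19536
Net migration: Band 1 + 370 → 12217; Band 4 + 200 → 17312
Giving 12217 / 16808 / 18853 / 17312 / 19536.
Period 2.
Births: 16808 × 0.217 = 3647  |  18853 × 0.423 = 7975 — total 11622
Band 2: 12217 × 0.955 = 11667
Band 3: 16808 × 0.957 = 16085
Band 4: 18853 × 0.956 = 18023
Band 5: 17312 × 0.933 + 19536 × 0.459 = 16152 + 8967 = 25119
Net migration: Band 1 + 370 → 11992; Band 4 + 200 → 18223
Giving 11992 / 11667 / 16085 / 18223 / 25119.
Period 3.
Births: 11667 × 0.217 = 2532  |  16085 × 0.423 = 6804 — total 9336
Band 2: 11992 × 0.955 = 11452
Band 3: 11667 × 0.957 = 11165
Band 4: 16085 × 0.956 = 15377
Band 5: 18223 × 0.933 + 25119 × 0.459 = 17002 + 11530 = 28532
Net migration: Band 1 + 370 → 9706; Band 4 + 200 → 15577
Giving 9706 / 11452 / 11165 / 15577 / 28532.
Period 4.
Births: 11452 × 0.217 = 2485  |  11165 × 0.423 = 4723 — total 7208
Band 2: 9706 × 0.955 = 9269
Band 3: 11452 × 0.957 = 10960
Band 4: 11165 × 0.956 = 10674
Band 5: 15577 × 0.933 + 28532 × 0.459 = 14533 + 13096 = 27629
Net migration: Band 1 + 370 → 7578; Band 4 + 200 → 10874
Giving 7578 / 9269 / 10960 / 10874 / 27629.
Scenario B total after 4 periods: 66310
Difference B − A = 66310 − 68448 = -2138

-2138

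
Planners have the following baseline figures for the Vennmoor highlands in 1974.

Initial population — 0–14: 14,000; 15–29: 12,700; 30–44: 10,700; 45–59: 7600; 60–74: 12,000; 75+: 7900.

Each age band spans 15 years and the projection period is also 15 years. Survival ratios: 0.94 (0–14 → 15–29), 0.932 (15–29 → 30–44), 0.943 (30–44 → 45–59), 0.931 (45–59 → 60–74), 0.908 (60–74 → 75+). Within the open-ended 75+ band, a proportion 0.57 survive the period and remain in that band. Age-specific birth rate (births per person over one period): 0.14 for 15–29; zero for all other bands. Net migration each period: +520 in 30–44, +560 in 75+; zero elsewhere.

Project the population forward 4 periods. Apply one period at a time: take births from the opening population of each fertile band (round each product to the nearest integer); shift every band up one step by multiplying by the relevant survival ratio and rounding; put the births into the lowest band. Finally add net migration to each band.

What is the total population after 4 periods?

36594

[period 1]
Births: 12700 * 0.14 = 1778
15–29: 14000 * 0.94 = 13160
30–44: 12700 * 0.932 = 11836
45–59: 10700 * 0.943 = 10090
60–74: 7600 * 0.931 = 7076
75+: 12000 * 0.908 + 7900 * 0.57 = 10896 + 4503 = 15399
Net migration: 30–44 + 520 → 12356; 75+ + 560 → 15959
→ [1778, 13160, 12356, 10090, 7076, 15959]
[period 2]
Births: 13160 * 0.14 = 1842
15–29: 1778 * 0.94 = 1671
30–44: 13160 * 0.932 = 12265
45–59: 12356 * 0.943 = 11652
60–74: 10090 * 0.931 = 9394
75+: 7076 * 0.908 + 15959 * 0.57 = 6425 + 9097 = 15522
Net migration: 30–44 + 520 → 12785; 75+ + 560 → 16082
→ [1842, 1671, 12785, 11652, 9394, 16082]
[period 3]
Births: 1671 * 0.14 = 234
15–29: 1842 * 0.94 = 1731
30–44: 1671 * 0.932 = 1557
45–59: 12785 * 0.943 = 12056
60–74: 11652 * 0.931 = 10848
75+: 9394 * 0.908 + 16082 * 0.57 = 8530 + 9167 = 17697
Net migration: 30–44 + 520 → 2077; 75+ + 560 → 18257
→ [234, 1731, 2077, 12056, 10848, 18257]
[period 4]
Births: 1731 * 0.14 = 242
15–29: 234 * 0.94 = 220
30–44: 1731 * 0.932 = 1613
45–59: 2077 * 0.943 = 1959
60–74: 12056 * 0.931 = 11224
75+: 10848 * 0.908 + 18257 * 0.57 = 9850 + 10406 = 20256
Net migration: 30–44 + 520 → 2133; 75+ + 560 → 20816
→ [242, 220, 2133, 1959, 11224, 20816]
Total after period 4: 242 + 220 + 2133 + 1959 + 11224 + 20816 = 36594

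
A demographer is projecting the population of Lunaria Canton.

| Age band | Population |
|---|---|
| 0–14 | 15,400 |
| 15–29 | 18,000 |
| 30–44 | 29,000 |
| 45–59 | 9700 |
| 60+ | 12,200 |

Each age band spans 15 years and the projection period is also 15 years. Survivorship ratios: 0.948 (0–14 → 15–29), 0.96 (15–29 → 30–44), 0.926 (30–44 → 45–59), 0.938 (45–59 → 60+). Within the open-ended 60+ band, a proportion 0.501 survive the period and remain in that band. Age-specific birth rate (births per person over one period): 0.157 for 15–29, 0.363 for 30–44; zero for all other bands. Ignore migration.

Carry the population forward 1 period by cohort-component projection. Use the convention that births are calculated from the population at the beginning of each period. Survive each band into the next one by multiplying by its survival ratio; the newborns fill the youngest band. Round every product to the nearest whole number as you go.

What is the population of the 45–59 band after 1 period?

26854

— Period 1 —
Births: 18000 × 0.157 = 2826 ; 29000 × 0.363 = 10527 — total 13353
15–29: 15400 × 0.948 = 14599
30–44: 18000 × 0.96 = 17280
45–59: 29000 × 0.926 = 26854
60+: 9700 × 0.938 + 12200 × 0.501 = 9099 + 6112 = 15211
→ [13353, 14599, 17280, 26854, 15211]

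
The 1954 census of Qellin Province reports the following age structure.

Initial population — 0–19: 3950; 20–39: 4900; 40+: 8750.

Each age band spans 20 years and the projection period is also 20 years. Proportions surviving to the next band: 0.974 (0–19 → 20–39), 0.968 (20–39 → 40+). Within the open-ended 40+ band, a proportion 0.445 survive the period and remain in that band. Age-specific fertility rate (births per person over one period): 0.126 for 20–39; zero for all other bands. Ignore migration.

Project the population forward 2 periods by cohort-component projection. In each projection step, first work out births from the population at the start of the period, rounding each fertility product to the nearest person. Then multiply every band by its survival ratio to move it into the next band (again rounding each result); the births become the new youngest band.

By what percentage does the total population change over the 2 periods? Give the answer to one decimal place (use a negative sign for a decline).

-50.8

Numbering the groups 1..3 from youngest to oldest:
After projecting period 1:
Births: 4900 × 0.126 = 617
Group 2: 3950 × 0.974 = 3847
Group 3: 4900 × 0.968 + 8750 × 0.445 = 4743 + 3894 = 8637
End of period: [617, 3847, 8637]
After projecting period 2:
Births: 3847 × 0.126 = 485
Group 2: 617 × 0.974 = 601
Group 3: 3847 × 0.968 + 8637 × 0.445 = 3724 + 3843 = 7567
End of period: [485, 601, 7567]
Total: 17600 → 8653; change = -8947; percentage change = -50.8%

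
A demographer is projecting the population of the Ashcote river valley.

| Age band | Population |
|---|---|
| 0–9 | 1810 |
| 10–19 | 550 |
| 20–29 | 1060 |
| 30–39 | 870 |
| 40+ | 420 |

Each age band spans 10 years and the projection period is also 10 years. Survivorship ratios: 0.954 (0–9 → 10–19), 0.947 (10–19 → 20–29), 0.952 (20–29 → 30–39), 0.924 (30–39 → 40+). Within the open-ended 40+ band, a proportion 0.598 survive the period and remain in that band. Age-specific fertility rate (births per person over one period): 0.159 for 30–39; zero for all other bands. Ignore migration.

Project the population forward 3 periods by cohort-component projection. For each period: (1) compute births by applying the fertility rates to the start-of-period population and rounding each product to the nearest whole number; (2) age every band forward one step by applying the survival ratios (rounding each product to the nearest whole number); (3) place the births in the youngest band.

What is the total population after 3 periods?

Period 1:
Births: 870 × 0.159 = 138
10–19: 1810 × 0.954 = 1727
20–29: 550 × 0.947 = 521
30–39: 1060 × 0.952 = 1009
40+: 870 × 0.924 + 420 × 0.598 = 804 + 251 = 1055
Population now: 0–9=138, 10–19=1727, 20–29=521, 30–39=1009, 40+=1055
Period 2:
Births: 1009 × 0.159 = 160
10–19: 138 × 0.954 = 132
20–29: 1727 × 0.947 = 1635
30–39: 521 × 0.952 = 496
40+: 1009 × 0.924 + 1055 × 0.598 = 932 + 631 = 1563
Population now: 0–9=160, 10–19=132, 20–29=1635, 30–39=496, 40+=1563
Period 3:
Births: 496 × 0.159 = 79
10–19: 160 × 0.954 = 153
20–29: 132 × 0.947 = 125
30–39: 1635 × 0.952 = 1557
40+: 496 × 0.924 + 1563 × 0.598 = 458 + 935 = 1393
Population now: 0–9=79, 10–19=153, 20–29=125, 30–39=1557, 40+=1393
Total after period 3: 79 + 153 + 125 + 1557 + 1393 = 3307

3307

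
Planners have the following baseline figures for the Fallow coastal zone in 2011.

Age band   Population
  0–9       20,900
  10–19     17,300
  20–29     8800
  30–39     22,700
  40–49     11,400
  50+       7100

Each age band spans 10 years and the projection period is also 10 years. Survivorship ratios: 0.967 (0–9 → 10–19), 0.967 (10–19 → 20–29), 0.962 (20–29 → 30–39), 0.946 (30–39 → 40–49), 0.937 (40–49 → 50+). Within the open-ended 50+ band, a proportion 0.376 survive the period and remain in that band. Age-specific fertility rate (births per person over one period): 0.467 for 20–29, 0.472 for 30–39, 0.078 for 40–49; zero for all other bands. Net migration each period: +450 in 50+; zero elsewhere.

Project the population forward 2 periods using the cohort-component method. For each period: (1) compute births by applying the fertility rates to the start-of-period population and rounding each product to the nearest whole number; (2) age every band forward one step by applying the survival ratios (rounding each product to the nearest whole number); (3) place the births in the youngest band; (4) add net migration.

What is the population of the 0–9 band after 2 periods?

13483

Period 1.
Births: 8800 × 0.467 = 4110, 22700 × 0.472 = 10714, 11400 × 0.078 = 889 → 15713
10–19: 20900 × 0.967 = 20210
20–29: 17300 × 0.967 = 16729
30–39: 8800 × 0.962 = 8466
40–49: 22700 × 0.946 = 21474
50+: 11400 × 0.937 + 7100 × 0.376 = 10682 + 2670 = 13352
Net migration: 50+ + 450 → 13802
Population now: 0–9=15713, 10–19=20210, 20–29=16729, 30–39=8466, 40–49=21474, 50+=13802
Period 2.
Births: 16729 × 0.467 = 7812, 8466 × 0.472 = 3996, 21474 × 0.078 = 1675 → 13483
10–19: 15713 × 0.967 = 15194
20–29: 20210 × 0.967 = 19543
30–39: 16729 × 0.962 = 16093
40–49: 8466 × 0.946 = 8009
50+: 21474 × 0.937 + 13802 × 0.376 = 20121 + 5190 = 25311
Net migration: 50+ + 450 → 25761
Population now: 0–9=13483, 10–19=15194, 20–29=19543, 30–39=16093, 40–49=8009, 50+=25761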